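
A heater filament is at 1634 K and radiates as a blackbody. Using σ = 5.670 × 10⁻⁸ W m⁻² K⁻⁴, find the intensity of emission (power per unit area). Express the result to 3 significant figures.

Stefan–Boltzmann: I = σT⁴ = 5.670×10⁻⁸ × (1634)⁴ = 4.04×10⁵ W/m².

I ≈ 4.04×10⁵ W/m²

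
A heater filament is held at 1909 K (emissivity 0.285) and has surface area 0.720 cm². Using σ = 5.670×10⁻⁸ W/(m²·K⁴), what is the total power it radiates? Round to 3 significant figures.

Area A = 0.720 cm² = 7.20×10⁻⁵ m².
P = εσAT⁴ = 0.285 × 5.670×10⁻⁸ × 7.20×10⁻⁵ × (1909)⁴ = 15.5 W.

P ≈ 15.5 W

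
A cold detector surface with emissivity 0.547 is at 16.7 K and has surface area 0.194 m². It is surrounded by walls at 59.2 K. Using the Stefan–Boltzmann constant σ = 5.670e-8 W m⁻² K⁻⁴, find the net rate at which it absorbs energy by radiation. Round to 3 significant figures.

Area A = 0.194 m².
Net radiated power P_net = εσA(T⁴ − T₀⁴) = 0.547×5.670×10⁻⁸×0.194×(16.7⁴ − 59.2⁴).
T⁴ − T₀⁴ = 77779.6 − 1.22825×10⁷ = -1.22047×10⁷ K⁴, so P_net = -0.0734 W — negative, meaning a net gain of 0.0734 W.

Net gain ≈ 0.0734 W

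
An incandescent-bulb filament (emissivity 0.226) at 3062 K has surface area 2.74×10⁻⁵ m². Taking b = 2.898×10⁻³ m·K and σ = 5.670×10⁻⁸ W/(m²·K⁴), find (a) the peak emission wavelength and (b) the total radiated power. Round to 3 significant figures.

(a) λ_max = b/T = 2.898×10⁻³/3062 = 9.464×10⁻⁷ m = 946 nm.
Area A = 2.74×10⁻⁵ m².
(b) P = εσAT⁴ = 0.226×5.670×10⁻⁸×2.74×10⁻⁵×(3062)⁴ = 30.9 W.

λ_max ≈ 946 nm; P ≈ 30.9 W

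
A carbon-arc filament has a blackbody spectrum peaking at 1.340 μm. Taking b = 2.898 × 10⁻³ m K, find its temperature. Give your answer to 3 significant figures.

Wien's law gives T = b/λ_max = (2.898×10⁻³ m·K)/(1.340×10⁻⁶ m) = 2.16×10³ K.

T ≈ 2.16×10³ K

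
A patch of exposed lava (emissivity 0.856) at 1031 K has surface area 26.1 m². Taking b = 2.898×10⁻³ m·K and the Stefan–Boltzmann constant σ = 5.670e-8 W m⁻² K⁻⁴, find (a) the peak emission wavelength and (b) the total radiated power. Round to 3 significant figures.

(a) λ_max = b/T = 2.898×10⁻³/1031 = 2.811×10⁻⁶ m = 2.81×10³ nm.
Area A = 26.1 m².
(b) P = εσAT⁴ = 0.856×5.670×10⁻⁸×26.1×(1031)⁴ = 1.43×10⁶ W.

λ_max ≈ 2.81×10³ nm; P ≈ 1.43×10⁶ W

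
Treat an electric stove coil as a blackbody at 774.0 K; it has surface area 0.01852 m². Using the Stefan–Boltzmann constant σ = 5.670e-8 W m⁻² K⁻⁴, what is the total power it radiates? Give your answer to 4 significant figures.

P ≈ 376.9 W

Area A = 0.01852 m².
P = σAT⁴ = 5.670×10⁻⁸ × 0.01852 × (774.0)⁴ = 376.9 W.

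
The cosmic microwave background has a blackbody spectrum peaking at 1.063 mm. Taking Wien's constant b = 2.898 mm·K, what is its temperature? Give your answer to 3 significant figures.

Wien's law gives T = b/λ_max = (2.898×10⁻³ m·K)/(1.063×10⁻³ m) = 2.73 K.

T ≈ 2.73 K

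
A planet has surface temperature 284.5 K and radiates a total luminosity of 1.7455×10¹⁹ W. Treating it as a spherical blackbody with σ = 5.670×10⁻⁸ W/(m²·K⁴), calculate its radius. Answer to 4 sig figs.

R ≈ 6.115×10⁷ m

L = 4πR²σT⁴ ⇒ R = √(L/(4πσT⁴)).
σT⁴ = 371.460 W/m², so R = √(1.7455×10¹⁹/(4π×371.460)) = 6.115×10⁷ m.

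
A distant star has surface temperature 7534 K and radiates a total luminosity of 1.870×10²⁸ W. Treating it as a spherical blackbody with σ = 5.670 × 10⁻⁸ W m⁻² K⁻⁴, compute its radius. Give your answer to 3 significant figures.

R ≈ 2.85×10⁹ m

L = 4πR²σT⁴ ⇒ R = √(L/(4πσT⁴)).
σT⁴ = 1.82678×10⁸ W/m², so R = √(1.870×10²⁸/(4π×1.82678×10⁸)) = 2.85×10⁹ m.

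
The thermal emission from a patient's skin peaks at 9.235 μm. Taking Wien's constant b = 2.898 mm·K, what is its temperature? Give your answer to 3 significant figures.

Wien's law gives T = b/λ_max = (2.898×10⁻³ m·K)/(9.235×10⁻⁶ m) = 314 K.

T ≈ 314 K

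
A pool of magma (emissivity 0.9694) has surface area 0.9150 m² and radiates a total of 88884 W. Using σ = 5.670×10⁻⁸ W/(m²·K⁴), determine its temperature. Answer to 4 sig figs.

Area A = 0.9150 m².
P = εσAT⁴ ⇒ T = (P/(εσA))^(1/4) = (88884/(0.9694×5.670×10⁻⁸×0.9150))^(1/4) = 1153 K.

T ≈ 1153 K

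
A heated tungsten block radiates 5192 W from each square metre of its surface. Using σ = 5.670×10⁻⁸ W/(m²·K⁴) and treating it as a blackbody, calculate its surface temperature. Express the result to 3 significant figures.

I = σT⁴, so T = (I/σ)^(1/4) = (5192/(5.670×10⁻⁸))^(1/4) = 550 K.

T ≈ 550 K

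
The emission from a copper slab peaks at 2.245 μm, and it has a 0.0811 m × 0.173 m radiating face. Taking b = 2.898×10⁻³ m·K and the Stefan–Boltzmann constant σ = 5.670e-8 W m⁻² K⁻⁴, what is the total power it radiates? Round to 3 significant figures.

P ≈ 2.21×10³ W

Wien's law: T = b/λ_max = 2.898×10⁻³/2.245×10⁻⁶ = 1290.87 K.
Area A = 0.0811 × 0.173 = 0.0140303 m².
Then P = σAT⁴ = 5.670×10⁻⁸×0.0140303×(1290.87)⁴ = 2.21×10³ W.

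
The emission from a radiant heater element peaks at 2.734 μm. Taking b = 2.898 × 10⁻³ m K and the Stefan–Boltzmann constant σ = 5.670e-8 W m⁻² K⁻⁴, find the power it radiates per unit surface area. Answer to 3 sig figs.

I ≈ 7.16×10⁴ W/m²

Wien's law: T = b/λ_max = 2.898×10⁻³/2.734×10⁻⁶ = 1059.99 K.
Then I = σT⁴ = 5.670×10⁻⁸×(1059.99)⁴ = 7.16×10⁴ W/m².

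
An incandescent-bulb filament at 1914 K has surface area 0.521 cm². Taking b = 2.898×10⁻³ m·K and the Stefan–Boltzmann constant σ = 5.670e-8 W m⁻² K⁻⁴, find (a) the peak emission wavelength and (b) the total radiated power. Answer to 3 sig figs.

(a) λ_max = b/T = 2.898×10⁻³/1914 = 1.514×10⁻⁶ m = 1.51×10³ nm.
Area A = 0.521 cm² = 5.21×10⁻⁵ m².
(b) P = σAT⁴ = 5.670×10⁻⁸×5.21×10⁻⁵×(1914)⁴ = 39.6 W.

λ_max ≈ 1.51×10³ nm; P ≈ 39.6 W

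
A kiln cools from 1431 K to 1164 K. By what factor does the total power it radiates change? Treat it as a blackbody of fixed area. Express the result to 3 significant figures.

P₂/P₁ ≈ 0.438

P ∝ T⁴, so P₂/P₁ = (T₂/T₁)⁴ = (1164/1431)⁴ = (0.813417)⁴ = 0.438.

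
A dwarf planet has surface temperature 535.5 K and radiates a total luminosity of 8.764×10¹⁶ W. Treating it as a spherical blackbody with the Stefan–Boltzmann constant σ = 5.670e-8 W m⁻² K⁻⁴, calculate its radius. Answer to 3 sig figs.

R ≈ 1.22×10⁶ m

L = 4πR²σT⁴ ⇒ R = √(L/(4πσT⁴)).
σT⁴ = 4662.52 W/m², so R = √(8.764×10¹⁶/(4π×4662.52)) = 1.22×10⁶ m.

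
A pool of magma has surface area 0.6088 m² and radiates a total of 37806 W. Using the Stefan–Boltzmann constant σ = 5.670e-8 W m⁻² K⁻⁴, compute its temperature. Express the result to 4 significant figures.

Area A = 0.6088 m².
P = σAT⁴ ⇒ T = (P/(σA))^(1/4) = (37806/(5.670×10⁻⁸×0.6088))^(1/4) = 1023 K.

T ≈ 1023 K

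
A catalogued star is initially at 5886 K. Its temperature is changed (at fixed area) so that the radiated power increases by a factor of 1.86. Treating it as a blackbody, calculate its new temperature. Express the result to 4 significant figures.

P ∝ T⁴, so T₂/T₁ = (P₂/P₁)^(1/4) = (1.86)^(1/4) = 1.16783.
T₂ = 5886 × 1.16783 = 6874 K.

T₂ ≈ 6874 K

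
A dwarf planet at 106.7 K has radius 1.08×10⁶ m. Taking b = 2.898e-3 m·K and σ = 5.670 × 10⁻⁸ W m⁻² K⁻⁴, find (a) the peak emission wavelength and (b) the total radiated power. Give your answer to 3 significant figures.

(a) λ_max = b/T = 2.898×10⁻³/106.7 = 2.716×10⁻⁵ m = 27.2 μm.
Surface area A = 4πR² = 4π(1.08×10⁶ m)² = 1.46574×10¹³ m².
(b) P = σAT⁴ = 5.670×10⁻⁸×1.46574×10¹³×(106.7)⁴ = 1.08×10¹⁴ W.

λ_max ≈ 27.2 μm; P ≈ 1.08×10¹⁴ W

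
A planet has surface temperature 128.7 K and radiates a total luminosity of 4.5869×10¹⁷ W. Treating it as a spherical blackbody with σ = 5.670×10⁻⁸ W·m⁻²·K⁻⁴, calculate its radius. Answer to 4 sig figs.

L = 4πR²σT⁴ ⇒ R = √(L/(4πσT⁴)).
σT⁴ = 15.5560 W/m², so R = √(4.5869×10¹⁷/(4π×15.5560)) = 4.844×10⁷ m.

R ≈ 4.844×10⁷ m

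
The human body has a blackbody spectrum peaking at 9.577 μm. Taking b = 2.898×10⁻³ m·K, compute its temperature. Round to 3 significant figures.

Wien's law gives T = b/λ_max = (2.898×10⁻³ m·K)/(9.577×10⁻⁶ m) = 303 K.

T ≈ 303 K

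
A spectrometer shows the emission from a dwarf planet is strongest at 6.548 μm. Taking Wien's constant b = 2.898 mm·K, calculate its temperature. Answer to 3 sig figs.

Wien's law gives T = b/λ_max = (2.898×10⁻³ m·K)/(6.548×10⁻⁶ m) = 443 K.

T ≈ 443 K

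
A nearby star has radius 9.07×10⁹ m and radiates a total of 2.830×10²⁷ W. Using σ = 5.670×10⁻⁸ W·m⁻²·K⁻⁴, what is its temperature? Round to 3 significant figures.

T ≈ 2.64×10³ K

Surface area A = 4πR² = 4π(9.07×10⁹ m)² = 1.03377×10²¹ m².
P = σAT⁴ ⇒ T = (P/(σA))^(1/4) = (2.830×10²⁷/(5.670×10⁻⁸×1.03377×10²¹))^(1/4) = 2.64×10³ K.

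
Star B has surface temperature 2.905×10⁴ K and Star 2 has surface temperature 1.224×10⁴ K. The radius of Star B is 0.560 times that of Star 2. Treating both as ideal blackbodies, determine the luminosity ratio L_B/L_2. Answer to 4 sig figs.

L ∝ R²T⁴, so L_B/L_2 = (R_B/R_2)²(T_B/T_2)⁴ = (0.560)² × (2.905×10⁴/1.224×10⁴)⁴ = 0.3136 × 31.7292 = 9.950.

L_B/L_2 ≈ 9.950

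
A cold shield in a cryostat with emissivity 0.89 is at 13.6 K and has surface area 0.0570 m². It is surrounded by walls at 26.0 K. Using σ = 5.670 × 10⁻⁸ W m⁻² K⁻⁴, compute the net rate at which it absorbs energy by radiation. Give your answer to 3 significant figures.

Area A = 0.0570 m².
Net radiated power P_net = εσA(T⁴ − T₀⁴) = 0.89×5.670×10⁻⁸×0.0570×(13.6⁴ − 26.0⁴).
T⁴ − T₀⁴ = 34210.2 − 4.56976×10⁵ = -4.22766×10⁵ K⁴, so P_net = -1.22×10⁻³ W — negative, meaning a net gain of 1.22×10⁻³ W.

Net gain ≈ 1.22×10⁻³ W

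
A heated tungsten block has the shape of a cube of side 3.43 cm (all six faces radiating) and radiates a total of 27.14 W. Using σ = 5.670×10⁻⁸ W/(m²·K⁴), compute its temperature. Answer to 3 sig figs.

Area A = 6s² = 6×(0.0343 m)² = 7.05894×10⁻³ m².
P = σAT⁴ ⇒ T = (P/(σA))^(1/4) = (27.14/(5.670×10⁻⁸×7.05894×10⁻³))^(1/4) = 510 K.

T ≈ 510 K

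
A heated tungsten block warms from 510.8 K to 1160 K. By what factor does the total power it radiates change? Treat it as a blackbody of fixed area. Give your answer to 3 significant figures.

P ∝ T⁴, so P₂/P₁ = (T₂/T₁)⁴ = (1160/510.8)⁴ = (2.27095)⁴ = 26.6.

P₂/P₁ ≈ 26.6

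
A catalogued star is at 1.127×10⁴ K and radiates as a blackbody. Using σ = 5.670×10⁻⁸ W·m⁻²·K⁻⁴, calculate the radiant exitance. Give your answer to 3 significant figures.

I ≈ 9.15×10⁸ W/m²

Stefan–Boltzmann: I = σT⁴ = 5.670×10⁻⁸ × (1.127×10⁴)⁴ = 9.15×10⁸ W/m².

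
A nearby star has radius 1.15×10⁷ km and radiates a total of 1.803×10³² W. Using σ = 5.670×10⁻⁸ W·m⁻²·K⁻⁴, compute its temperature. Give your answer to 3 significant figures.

Surface area A = 4πR² = 4π(1.15×10¹⁰ m)² = 1.66190×10²¹ m².
P = σAT⁴ ⇒ T = (P/(σA))^(1/4) = (1.803×10³²/(5.670×10⁻⁸×1.66190×10²¹))^(1/4) = 3.72×10⁴ K.

T ≈ 3.72×10⁴ K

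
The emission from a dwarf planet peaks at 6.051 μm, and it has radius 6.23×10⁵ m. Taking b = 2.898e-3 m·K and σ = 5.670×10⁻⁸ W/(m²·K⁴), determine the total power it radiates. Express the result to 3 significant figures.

P ≈ 1.45×10¹⁶ W

Wien's law: T = b/λ_max = 2.898×10⁻³/6.051×10⁻⁶ = 478.929 K.
Surface area A = 4πR² = 4π(6.23×10⁵ m)² = 4.87737×10¹² m².
Then P = σAT⁴ = 5.670×10⁻⁸×4.87737×10¹²×(478.929)⁴ = 1.45×10¹⁶ W.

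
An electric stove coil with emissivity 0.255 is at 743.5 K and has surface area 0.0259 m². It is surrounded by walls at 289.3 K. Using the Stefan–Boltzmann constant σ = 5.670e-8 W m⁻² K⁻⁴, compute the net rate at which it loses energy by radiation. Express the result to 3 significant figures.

Area A = 0.0259 m².
Net radiated power P_net = εσA(T⁴ − T₀⁴) = 0.255×5.670×10⁻⁸×0.0259×(743.5⁴ − 289.3⁴).
T⁴ − T₀⁴ = 3.05579×10¹¹ − 7.00477×10⁹ = 2.98574×10¹¹ K⁴, so P_net = 112 W.

Net loss ≈ 112 W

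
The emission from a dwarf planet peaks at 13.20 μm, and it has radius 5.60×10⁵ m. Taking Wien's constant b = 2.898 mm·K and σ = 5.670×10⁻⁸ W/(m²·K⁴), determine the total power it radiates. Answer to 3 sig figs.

P ≈ 5.19×10¹⁴ W

Wien's law: T = b/λ_max = 2.898×10⁻³/1.320×10⁻⁵ = 219.545 K.
Surface area A = 4πR² = 4π(5.60×10⁵ m)² = 3.94081×10¹² m².
Then P = σAT⁴ = 5.670×10⁻⁸×3.94081×10¹²×(219.545)⁴ = 5.19×10¹⁴ W.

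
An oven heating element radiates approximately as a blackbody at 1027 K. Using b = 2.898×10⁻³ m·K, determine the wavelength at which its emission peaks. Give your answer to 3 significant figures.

Wien's displacement law: λ_max = b/T = (2.898×10⁻³ m·K)/(1027 K) = 2.822×10⁻⁶ m.
That is 2.82×10³ nm, in the infrared range.

λ_max ≈ 2.82×10³ nm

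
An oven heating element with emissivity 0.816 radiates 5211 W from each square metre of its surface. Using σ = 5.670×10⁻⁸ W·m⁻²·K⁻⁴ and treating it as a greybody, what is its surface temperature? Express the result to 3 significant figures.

T ≈ 579 K

I = εσT⁴, so T = (I/εσ)^(1/4) = (5211/(0.816×5.670×10⁻⁸))^(1/4) = 579 K.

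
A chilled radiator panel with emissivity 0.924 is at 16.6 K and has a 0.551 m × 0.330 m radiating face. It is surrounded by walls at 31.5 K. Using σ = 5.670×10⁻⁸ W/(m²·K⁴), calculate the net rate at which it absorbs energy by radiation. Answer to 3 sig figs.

Net gain ≈ 8.66×10⁻³ W

Area A = 0.551 × 0.330 = 0.18183 m².
Net radiated power P_net = εσA(T⁴ − T₀⁴) = 0.924×5.670×10⁻⁸×0.18183×(16.6⁴ − 31.5⁴).
T⁴ − T₀⁴ = 75933.3 − 9.84560×10⁵ = -9.08627×10⁵ K⁴, so P_net = -8.66×10⁻³ W — negative, meaning a net gain of 8.66×10⁻³ W.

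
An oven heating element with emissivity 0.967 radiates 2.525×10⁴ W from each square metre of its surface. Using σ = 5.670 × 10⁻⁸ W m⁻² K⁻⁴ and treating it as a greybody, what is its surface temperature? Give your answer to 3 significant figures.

T ≈ 824 K

I = εσT⁴, so T = (I/εσ)^(1/4) = (2.525×10⁴/(0.967×5.670×10⁻⁸))^(1/4) = 824 K.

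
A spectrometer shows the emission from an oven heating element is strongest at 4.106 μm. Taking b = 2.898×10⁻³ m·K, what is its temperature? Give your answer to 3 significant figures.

Wien's law gives T = b/λ_max = (2.898×10⁻³ m·K)/(4.106×10⁻⁶ m) = 706 K.

T ≈ 706 K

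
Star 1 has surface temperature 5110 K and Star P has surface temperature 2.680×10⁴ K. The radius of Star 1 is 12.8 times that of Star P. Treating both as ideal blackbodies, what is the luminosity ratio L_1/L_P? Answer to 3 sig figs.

L ∝ R²T⁴, so L_1/L_P = (R_1/R_P)²(T_1/T_P)⁴ = (12.8)² × (5110/2.680×10⁴)⁴ = 163.84 × 1.32174×10⁻³ = 0.217.

L_1/L_P ≈ 0.217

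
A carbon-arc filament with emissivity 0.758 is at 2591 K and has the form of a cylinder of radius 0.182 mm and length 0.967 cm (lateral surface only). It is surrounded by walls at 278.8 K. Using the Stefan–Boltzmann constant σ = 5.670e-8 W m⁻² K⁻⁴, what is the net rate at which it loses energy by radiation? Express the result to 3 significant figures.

Lateral area A = 2πrL = 2π×1.82×10⁻⁴×9.67×10⁻³ = 1.10580×10⁻⁵ m².
Net radiated power P_net = εσA(T⁴ − T₀⁴) = 0.758×5.670×10⁻⁸×1.10580×10⁻⁵×(2591⁴ − 278.8⁴).
T⁴ − T₀⁴ = 4.50681×10¹³ − 6.04187×10⁹ = 4.50621×10¹³ K⁴, so P_net = 21.4 W.

Net loss ≈ 21.4 W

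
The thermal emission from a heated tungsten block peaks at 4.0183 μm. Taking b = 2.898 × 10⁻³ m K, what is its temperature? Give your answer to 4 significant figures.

T ≈ 721.2 K

Wien's law gives T = b/λ_max = (2.898×10⁻³ m·K)/(4.0183×10⁻⁶ m) = 721.2 K.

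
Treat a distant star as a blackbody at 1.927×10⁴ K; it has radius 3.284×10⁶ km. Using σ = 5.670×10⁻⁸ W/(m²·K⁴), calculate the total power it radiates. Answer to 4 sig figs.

Surface area A = 4πR² = 4π(3.284×10⁹ m)² = 1.35524×10²⁰ m².
P = σAT⁴ = 5.670×10⁻⁸ × 1.35524×10²⁰ × (1.927×10⁴)⁴ = 1.060×10³⁰ W.

P ≈ 1.060×10³⁰ W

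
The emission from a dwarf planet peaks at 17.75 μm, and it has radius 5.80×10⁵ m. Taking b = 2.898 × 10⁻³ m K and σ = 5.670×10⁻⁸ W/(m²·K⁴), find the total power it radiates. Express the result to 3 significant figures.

Wien's law: T = b/λ_max = 2.898×10⁻³/1.775×10⁻⁵ = 163.268 K.
Surface area A = 4πR² = 4π(5.80×10⁵ m)² = 4.22733×10¹² m².
Then P = σAT⁴ = 5.670×10⁻⁸×4.22733×10¹²×(163.268)⁴ = 1.70×10¹⁴ W.

P ≈ 1.70×10¹⁴ W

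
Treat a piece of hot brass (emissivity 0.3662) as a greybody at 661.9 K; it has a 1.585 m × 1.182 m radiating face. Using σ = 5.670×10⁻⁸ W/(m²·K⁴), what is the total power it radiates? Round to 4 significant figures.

P ≈ 7467 W

Area A = 1.585 × 1.182 = 1.87347 m².
P = εσAT⁴ = 0.3662 × 5.670×10⁻⁸ × 1.87347 × (661.9)⁴ = 7467 W.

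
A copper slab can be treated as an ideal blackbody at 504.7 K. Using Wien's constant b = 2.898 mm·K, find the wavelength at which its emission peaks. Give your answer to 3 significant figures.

λ_max ≈ 5.74 μm

Wien's displacement law: λ_max = b/T = (2.898×10⁻³ m·K)/(504.7 K) = 5.742×10⁻⁶ m.
That is 5.74 μm, in the infrared range.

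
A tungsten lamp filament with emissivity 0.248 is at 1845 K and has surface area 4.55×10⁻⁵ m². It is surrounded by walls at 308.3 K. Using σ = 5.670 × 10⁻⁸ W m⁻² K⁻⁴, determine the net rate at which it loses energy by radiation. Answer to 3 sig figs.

Area A = 4.55×10⁻⁵ m².
Net radiated power P_net = εσA(T⁴ − T₀⁴) = 0.248×5.670×10⁻⁸×4.55×10⁻⁵×(1845⁴ − 308.3⁴).
T⁴ − T₀⁴ = 1.15874×10¹³ − 9.03429×10⁹ = 1.15784×10¹³ K⁴, so P_net = 7.41 W.

Net loss ≈ 7.41 W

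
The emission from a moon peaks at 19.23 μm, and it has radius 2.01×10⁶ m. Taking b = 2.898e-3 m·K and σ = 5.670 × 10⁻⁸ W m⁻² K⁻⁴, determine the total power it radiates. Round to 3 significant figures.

Wien's law: T = b/λ_max = 2.898×10⁻³/1.923×10⁻⁵ = 150.702 K.
Surface area A = 4πR² = 4π(2.01×10⁶ m)² = 5.07694×10¹³ m².
Then P = σAT⁴ = 5.670×10⁻⁸×5.07694×10¹³×(150.702)⁴ = 1.48×10¹⁵ W.

P ≈ 1.48×10¹⁵ W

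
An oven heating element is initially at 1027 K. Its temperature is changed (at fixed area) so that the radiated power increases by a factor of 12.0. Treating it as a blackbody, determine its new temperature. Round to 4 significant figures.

P ∝ T⁴, so T₂/T₁ = (P₂/P₁)^(1/4) = (12.0)^(1/4) = 1.86121.
T₂ = 1027 × 1.86121 = 1911 K.

T₂ ≈ 1911 K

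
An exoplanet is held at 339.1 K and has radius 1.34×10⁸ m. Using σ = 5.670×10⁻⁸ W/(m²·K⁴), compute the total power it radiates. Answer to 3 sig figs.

Surface area A = 4πR² = 4π(1.34×10⁸ m)² = 2.25642×10¹⁷ m².
P = σAT⁴ = 5.670×10⁻⁸ × 2.25642×10¹⁷ × (339.1)⁴ = 1.69×10²⁰ W.

P ≈ 1.69×10²⁰ W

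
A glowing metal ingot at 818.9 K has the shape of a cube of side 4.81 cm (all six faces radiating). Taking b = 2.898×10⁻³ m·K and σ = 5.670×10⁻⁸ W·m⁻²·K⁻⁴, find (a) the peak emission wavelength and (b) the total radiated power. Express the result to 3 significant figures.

(a) λ_max = b/T = 2.898×10⁻³/818.9 = 3.539×10⁻⁶ m = 3.54 μm.
Area A = 6s² = 6×(0.0481 m)² = 0.0138817 m².
(b) P = σAT⁴ = 5.670×10⁻⁸×0.0138817×(818.9)⁴ = 354 W.

λ_max ≈ 3.54 μm; P ≈ 354 W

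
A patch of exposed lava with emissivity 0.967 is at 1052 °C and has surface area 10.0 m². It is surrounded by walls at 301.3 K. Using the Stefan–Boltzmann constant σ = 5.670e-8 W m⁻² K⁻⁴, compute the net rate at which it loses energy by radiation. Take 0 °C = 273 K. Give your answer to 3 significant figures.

T = 1052 °C + 273 = 1325 K.
Area A = 10.0 m².
Net radiated power P_net = εσA(T⁴ − T₀⁴) = 0.967×5.670×10⁻⁸×10.0×(1325⁴ − 301.3⁴).
T⁴ − T₀⁴ = 3.08222×10¹² − 8.24132×10⁹ = 3.07398×10¹² K⁴, so P_net = 1.69×10⁶ W.

Net loss ≈ 1.69×10⁶ W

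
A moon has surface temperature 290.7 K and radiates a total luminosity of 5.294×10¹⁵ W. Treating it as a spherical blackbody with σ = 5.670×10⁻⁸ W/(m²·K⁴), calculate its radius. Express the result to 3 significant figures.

L = 4πR²σT⁴ ⇒ R = √(L/(4πσT⁴)).
σT⁴ = 404.914 W/m², so R = √(5.294×10¹⁵/(4π×404.914)) = 1.02×10⁶ m.

R ≈ 1.02×10⁶ m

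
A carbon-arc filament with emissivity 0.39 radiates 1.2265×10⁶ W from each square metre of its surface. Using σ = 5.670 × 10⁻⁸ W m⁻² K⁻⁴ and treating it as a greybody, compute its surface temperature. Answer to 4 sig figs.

T ≈ 2729 K

I = εσT⁴, so T = (I/εσ)^(1/4) = (1.2265×10⁶/(0.39×5.670×10⁻⁸))^(1/4) = 2729 K.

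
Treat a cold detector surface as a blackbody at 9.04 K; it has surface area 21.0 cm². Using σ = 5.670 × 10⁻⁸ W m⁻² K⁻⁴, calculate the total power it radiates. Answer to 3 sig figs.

P ≈ 7.95×10⁻⁷ W

Area A = 21.0 cm² = 2.10×10⁻³ m².
P = σAT⁴ = 5.670×10⁻⁸ × 2.10×10⁻³ × (9.04)⁴ = 7.95×10⁻⁷ W.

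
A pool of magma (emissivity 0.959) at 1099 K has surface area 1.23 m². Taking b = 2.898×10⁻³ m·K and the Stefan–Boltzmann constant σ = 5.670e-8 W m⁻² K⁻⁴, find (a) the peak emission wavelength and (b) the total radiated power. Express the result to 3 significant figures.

λ_max ≈ 2.64 μm; P ≈ 9.76×10⁴ W

(a) λ_max = b/T = 2.898×10⁻³/1099 = 2.637×10⁻⁶ m = 2.64 μm.
Area A = 1.23 m².
(b) P = εσAT⁴ = 0.959×5.670×10⁻⁸×1.23×(1099)⁴ = 9.76×10⁴ W.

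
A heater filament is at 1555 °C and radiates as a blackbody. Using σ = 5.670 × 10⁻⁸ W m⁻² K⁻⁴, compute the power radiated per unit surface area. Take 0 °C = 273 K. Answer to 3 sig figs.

I ≈ 6.33×10⁵ W/m²

T = 1555 °C + 273 = 1828 K.
Stefan–Boltzmann: I = σT⁴ = 5.670×10⁻⁸ × (1828)⁴ = 6.33×10⁵ W/m².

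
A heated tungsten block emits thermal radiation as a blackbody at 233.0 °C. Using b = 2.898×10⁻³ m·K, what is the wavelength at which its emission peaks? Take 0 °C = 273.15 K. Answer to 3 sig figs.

λ_max ≈ 5.73 μm

T = 233.0 °C + 273.15 = 506.15 K.
Wien's displacement law: λ_max = b/T = (2.898×10⁻³ m·K)/(506.15 K) = 5.726×10⁻⁶ m.
That is 5.73 μm, in the infrared range.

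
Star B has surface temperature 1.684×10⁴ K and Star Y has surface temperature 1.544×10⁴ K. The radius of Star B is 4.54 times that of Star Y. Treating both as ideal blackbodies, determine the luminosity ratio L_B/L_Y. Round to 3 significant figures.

L_B/L_Y ≈ 29.2

L ∝ R²T⁴, so L_B/L_Y = (R_B/R_Y)²(T_B/T_Y)⁴ = (4.54)² × (1.684×10⁴/1.544×10⁴)⁴ = 20.6116 × 1.41507 = 29.2.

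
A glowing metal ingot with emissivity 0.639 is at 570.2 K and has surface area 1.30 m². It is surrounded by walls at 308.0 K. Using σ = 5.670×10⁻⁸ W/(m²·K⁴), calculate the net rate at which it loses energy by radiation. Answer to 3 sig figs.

Area A = 1.30 m².
Net radiated power P_net = εσA(T⁴ − T₀⁴) = 0.639×5.670×10⁻⁸×1.30×(570.2⁴ − 308.0⁴).
T⁴ − T₀⁴ = 1.05708×10¹¹ − 8.99918×10⁹ = 9.67088×10¹⁰ K⁴, so P_net = 4.56×10³ W.

Net loss ≈ 4.56×10³ W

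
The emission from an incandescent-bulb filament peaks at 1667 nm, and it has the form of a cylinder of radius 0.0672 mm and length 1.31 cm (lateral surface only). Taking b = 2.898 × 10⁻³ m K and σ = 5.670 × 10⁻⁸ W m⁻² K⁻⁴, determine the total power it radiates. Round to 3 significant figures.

Wien's law: T = b/λ_max = 2.898×10⁻³/1.667×10⁻⁶ = 1738.45 K.
Lateral area A = 2πrL = 2π×6.72×10⁻⁵×0.0131 = 5.53121×10⁻⁶ m².
Then P = σAT⁴ = 5.670×10⁻⁸×5.53121×10⁻⁶×(1738.45)⁴ = 2.86 W.

P ≈ 2.86 W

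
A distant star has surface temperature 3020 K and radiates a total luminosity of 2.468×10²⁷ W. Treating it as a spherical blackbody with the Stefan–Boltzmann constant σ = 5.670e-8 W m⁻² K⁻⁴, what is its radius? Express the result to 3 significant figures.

R ≈ 6.45×10⁹ m

L = 4πR²σT⁴ ⇒ R = √(L/(4πσT⁴)).
σT⁴ = 4.71640×10⁶ W/m², so R = √(2.468×10²⁷/(4π×4.71640×10⁶)) = 6.45×10⁹ m.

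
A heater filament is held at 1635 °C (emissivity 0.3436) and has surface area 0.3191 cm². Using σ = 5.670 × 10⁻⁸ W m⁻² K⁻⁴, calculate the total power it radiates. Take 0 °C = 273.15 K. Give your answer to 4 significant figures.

P ≈ 8.242 W

T = 1635 °C + 273.15 = 1908.15 K.
Area A = 0.3191 cm² = 3.191×10⁻⁵ m².
P = εσAT⁴ = 0.3436 × 5.670×10⁻⁸ × 3.191×10⁻⁵ × (1908.15)⁴ = 8.242 W.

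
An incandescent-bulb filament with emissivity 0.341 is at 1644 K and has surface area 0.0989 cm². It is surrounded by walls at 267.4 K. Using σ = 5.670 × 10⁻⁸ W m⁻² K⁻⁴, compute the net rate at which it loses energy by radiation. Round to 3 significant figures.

Net loss ≈ 1.40 W

Area A = 0.0989 cm² = 9.89×10⁻⁶ m².
Net radiated power P_net = εσA(T⁴ − T₀⁴) = 0.341×5.670×10⁻⁸×9.89×10⁻⁶×(1644⁴ − 267.4⁴).
T⁴ − T₀⁴ = 7.30478×10¹² − 5.11264×10⁹ = 7.29967×10¹² K⁴, so P_net = 1.40 W.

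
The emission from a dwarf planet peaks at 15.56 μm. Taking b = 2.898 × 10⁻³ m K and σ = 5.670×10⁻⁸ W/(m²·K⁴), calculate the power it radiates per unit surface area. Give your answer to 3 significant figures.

I ≈ 68.2 W/m²

Wien's law: T = b/λ_max = 2.898×10⁻³/1.556×10⁻⁵ = 186.247 K.
Then I = σT⁴ = 5.670×10⁻⁸×(186.247)⁴ = 68.2 W/m².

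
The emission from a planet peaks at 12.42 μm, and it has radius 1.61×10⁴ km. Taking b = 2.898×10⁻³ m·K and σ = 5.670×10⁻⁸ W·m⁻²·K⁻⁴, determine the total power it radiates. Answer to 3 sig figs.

P ≈ 5.47×10¹⁷ W

Wien's law: T = b/λ_max = 2.898×10⁻³/1.242×10⁻⁵ = 233.333 K.
Surface area A = 4πR² = 4π(1.61×10⁷ m)² = 3.25733×10¹⁵ m².
Then P = σAT⁴ = 5.670×10⁻⁸×3.25733×10¹⁵×(233.333)⁴ = 5.47×10¹⁷ W.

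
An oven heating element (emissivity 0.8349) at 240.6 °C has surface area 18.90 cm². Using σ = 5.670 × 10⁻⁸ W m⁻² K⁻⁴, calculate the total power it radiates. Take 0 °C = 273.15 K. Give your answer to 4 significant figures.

P ≈ 6.233 W

T = 240.6 °C + 273.15 = 513.75 K.
Area A = 18.90 cm² = 1.890×10⁻³ m².
P = εσAT⁴ = 0.8349 × 5.670×10⁻⁸ × 1.890×10⁻³ × (513.75)⁴ = 6.233 W.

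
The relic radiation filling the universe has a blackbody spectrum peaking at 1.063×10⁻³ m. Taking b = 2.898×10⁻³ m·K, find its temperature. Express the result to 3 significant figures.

T ≈ 2.73 K

Wien's law gives T = b/λ_max = (2.898×10⁻³ m·K)/(1.063×10⁻³ m) = 2.73 K.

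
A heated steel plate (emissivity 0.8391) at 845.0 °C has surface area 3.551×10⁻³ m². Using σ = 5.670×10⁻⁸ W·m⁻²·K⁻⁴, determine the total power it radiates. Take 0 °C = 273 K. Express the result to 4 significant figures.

P ≈ 263.9 W

T = 845.0 °C + 273 = 1118.0 K.
Area A = 3.551×10⁻³ m².
P = εσAT⁴ = 0.8391 × 5.670×10⁻⁸ × 3.551×10⁻³ × (1118.0)⁴ = 263.9 W.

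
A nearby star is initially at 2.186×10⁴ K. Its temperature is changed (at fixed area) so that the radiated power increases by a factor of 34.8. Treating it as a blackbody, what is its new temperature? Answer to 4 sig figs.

P ∝ T⁴, so T₂/T₁ = (P₂/P₁)^(1/4) = (34.8)^(1/4) = 2.42882.
T₂ = 2.186×10⁴ × 2.42882 = 5.309×10⁴ K.

T₂ ≈ 5.309×10⁴ K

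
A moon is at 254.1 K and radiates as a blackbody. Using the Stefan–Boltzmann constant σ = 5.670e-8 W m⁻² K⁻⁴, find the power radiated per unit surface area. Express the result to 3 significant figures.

Stefan–Boltzmann: I = σT⁴ = 5.670×10⁻⁸ × (254.1)⁴ = 236 W/m².

I ≈ 236 W/m²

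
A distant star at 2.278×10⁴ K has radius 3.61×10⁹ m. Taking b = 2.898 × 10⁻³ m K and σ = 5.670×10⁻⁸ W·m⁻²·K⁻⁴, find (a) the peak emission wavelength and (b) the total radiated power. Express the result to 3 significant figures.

(a) λ_max = b/T = 2.898×10⁻³/2.278×10⁴ = 1.272×10⁻⁷ m = 127 nm.
Surface area A = 4πR² = 4π(3.61×10⁹ m)² = 1.63766×10²⁰ m².
(b) P = σAT⁴ = 5.670×10⁻⁸×1.63766×10²⁰×(2.278×10⁴)⁴ = 2.50×10³⁰ W.

λ_max ≈ 127 nm; P ≈ 2.50×10³⁰ W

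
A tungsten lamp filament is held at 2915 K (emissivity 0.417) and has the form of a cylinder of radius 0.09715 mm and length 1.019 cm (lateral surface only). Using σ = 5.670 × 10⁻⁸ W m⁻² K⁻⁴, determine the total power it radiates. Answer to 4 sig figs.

Lateral area A = 2πrL = 2π×9.715×10⁻⁵×0.01019 = 6.22009×10⁻⁶ m².
P = εσAT⁴ = 0.417 × 5.670×10⁻⁸ × 6.22009×10⁻⁶ × (2915)⁴ = 10.62 W.

P ≈ 10.62 W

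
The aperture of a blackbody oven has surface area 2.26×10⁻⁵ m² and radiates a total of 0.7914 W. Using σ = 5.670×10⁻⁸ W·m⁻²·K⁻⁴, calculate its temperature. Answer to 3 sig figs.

T ≈ 886 K

Area A = 2.26×10⁻⁵ m².
P = σAT⁴ ⇒ T = (P/(σA))^(1/4) = (0.7914/(5.670×10⁻⁸×2.26×10⁻⁵))^(1/4) = 886 K.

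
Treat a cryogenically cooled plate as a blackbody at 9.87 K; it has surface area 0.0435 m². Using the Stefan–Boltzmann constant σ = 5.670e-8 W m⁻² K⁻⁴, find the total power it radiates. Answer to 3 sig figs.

Area A = 0.0435 m².
P = σAT⁴ = 5.670×10⁻⁸ × 0.0435 × (9.87)⁴ = 2.34×10⁻⁵ W.

P ≈ 2.34×10⁻⁵ W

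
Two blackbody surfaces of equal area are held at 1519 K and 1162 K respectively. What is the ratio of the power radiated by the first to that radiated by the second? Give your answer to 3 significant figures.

P₁/P₂ ≈ 2.92

With equal areas, P₁/P₂ = (T₁/T₂)⁴ = (1519/1162)⁴ = 2.92.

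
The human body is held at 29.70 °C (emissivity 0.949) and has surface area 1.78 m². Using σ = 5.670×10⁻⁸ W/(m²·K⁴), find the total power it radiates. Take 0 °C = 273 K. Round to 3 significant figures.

P ≈ 804 W

T = 29.70 °C + 273 = 302.70 K.
Area A = 1.78 m².
P = εσAT⁴ = 0.949 × 5.670×10⁻⁸ × 1.78 × (302.70)⁴ = 804 W.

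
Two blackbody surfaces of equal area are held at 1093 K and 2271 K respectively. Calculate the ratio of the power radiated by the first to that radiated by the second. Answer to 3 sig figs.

P₁/P₂ ≈ 0.0537

With equal areas, P₁/P₂ = (T₁/T₂)⁴ = (1093/2271)⁴ = 0.0537.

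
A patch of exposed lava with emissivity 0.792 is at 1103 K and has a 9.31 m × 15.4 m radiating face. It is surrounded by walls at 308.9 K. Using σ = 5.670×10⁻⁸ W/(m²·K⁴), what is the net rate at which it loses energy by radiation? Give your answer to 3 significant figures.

Area A = 9.31 × 15.4 = 143.374 m².
Net radiated power P_net = εσA(T⁴ − T₀⁴) = 0.792×5.670×10⁻⁸×143.374×(1103⁴ − 308.9⁴).
T⁴ − T₀⁴ = 1.48014×10¹² − 9.10483×10⁹ = 1.47104×10¹² K⁴, so P_net = 9.47×10⁶ W.

Net loss ≈ 9.47×10⁶ W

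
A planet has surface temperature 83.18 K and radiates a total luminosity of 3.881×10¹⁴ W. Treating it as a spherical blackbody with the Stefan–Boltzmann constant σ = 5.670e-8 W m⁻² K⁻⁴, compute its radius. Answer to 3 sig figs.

R ≈ 3.37×10⁶ m

L = 4πR²σT⁴ ⇒ R = √(L/(4πσT⁴)).
σT⁴ = 2.71431 W/m², so R = √(3.881×10¹⁴/(4π×2.71431)) = 3.37×10⁶ m.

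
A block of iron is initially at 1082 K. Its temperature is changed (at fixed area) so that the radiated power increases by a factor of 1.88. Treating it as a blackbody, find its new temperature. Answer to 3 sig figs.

P ∝ T⁴, so T₂/T₁ = (P₂/P₁)^(1/4) = (1.88)^(1/4) = 1.17095.
T₂ = 1082 × 1.17095 = 1.27×10³ K.

T₂ ≈ 1.27×10³ K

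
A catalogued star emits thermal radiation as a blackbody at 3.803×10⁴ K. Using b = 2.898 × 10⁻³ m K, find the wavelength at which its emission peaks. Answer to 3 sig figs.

Wien's displacement law: λ_max = b/T = (2.898×10⁻³ m·K)/(3.803×10⁴ K) = 7.620×10⁻⁸ m.
That is 76.2 nm, in the ultraviolet range.

λ_max ≈ 76.2 nm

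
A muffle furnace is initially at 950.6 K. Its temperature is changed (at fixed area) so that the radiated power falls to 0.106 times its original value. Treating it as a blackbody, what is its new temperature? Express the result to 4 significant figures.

P ∝ T⁴, so T₂/T₁ = (P₂/P₁)^(1/4) = (0.106)^(1/4) = 0.570593.
T₂ = 950.6 × 0.570593 = 542.4 K.

T₂ ≈ 542.4 K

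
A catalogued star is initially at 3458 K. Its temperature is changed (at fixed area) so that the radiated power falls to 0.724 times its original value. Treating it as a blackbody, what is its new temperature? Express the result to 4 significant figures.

T₂ ≈ 3190 K

P ∝ T⁴, so T₂/T₁ = (P₂/P₁)^(1/4) = (0.724)^(1/4) = 0.922433.
T₂ = 3458 × 0.922433 = 3190 K.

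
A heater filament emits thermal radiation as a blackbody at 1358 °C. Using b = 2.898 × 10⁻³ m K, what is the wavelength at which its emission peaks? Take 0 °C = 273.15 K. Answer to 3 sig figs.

T = 1358 °C + 273.15 = 1631.15 K.
Wien's displacement law: λ_max = b/T = (2.898×10⁻³ m·K)/(1631.15 K) = 1.777×10⁻⁶ m.
That is 1.78 μm, in the infrared range.

λ_max ≈ 1.78 μm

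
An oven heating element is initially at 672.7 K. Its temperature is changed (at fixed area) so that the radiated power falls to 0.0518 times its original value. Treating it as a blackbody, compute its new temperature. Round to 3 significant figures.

T₂ ≈ 321 K

P ∝ T⁴, so T₂/T₁ = (P₂/P₁)^(1/4) = (0.0518)^(1/4) = 0.477070.
T₂ = 672.7 × 0.477070 = 321 K.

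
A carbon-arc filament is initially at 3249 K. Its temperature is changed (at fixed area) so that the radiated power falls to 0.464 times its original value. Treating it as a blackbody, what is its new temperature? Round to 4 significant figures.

P ∝ T⁴, so T₂/T₁ = (P₂/P₁)^(1/4) = (0.464)^(1/4) = 0.825334.
T₂ = 3249 × 0.825334 = 2682 K.

T₂ ≈ 2682 K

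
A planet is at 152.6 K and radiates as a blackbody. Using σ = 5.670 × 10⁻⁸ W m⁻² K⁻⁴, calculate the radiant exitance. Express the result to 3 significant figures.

Stefan–Boltzmann: I = σT⁴ = 5.670×10⁻⁸ × (152.6)⁴ = 30.7 W/m².

I ≈ 30.7 W/m²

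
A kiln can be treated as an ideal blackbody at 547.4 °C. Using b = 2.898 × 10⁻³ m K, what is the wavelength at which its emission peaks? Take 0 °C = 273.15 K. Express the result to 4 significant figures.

T = 547.4 °C + 273.15 = 820.55 K.
Wien's displacement law: λ_max = b/T = (2.898×10⁻³ m·K)/(820.55 K) = 3.5318×10⁻⁶ m.
That is 3.532 μm, in the infrared range.

λ_max ≈ 3.532 μm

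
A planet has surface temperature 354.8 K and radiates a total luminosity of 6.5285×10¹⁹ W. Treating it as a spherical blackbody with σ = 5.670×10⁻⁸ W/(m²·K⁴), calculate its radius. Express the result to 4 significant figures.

L = 4πR²σT⁴ ⇒ R = √(L/(4πσT⁴)).
σT⁴ = 898.499 W/m², so R = √(6.5285×10¹⁹/(4π×898.499)) = 7.604×10⁷ m.

R ≈ 7.604×10⁷ m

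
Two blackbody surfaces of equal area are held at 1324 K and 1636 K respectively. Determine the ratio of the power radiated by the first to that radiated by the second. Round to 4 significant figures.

With equal areas, P₁/P₂ = (T₁/T₂)⁴ = (1324/1636)⁴ = 0.4290.

P₁/P₂ ≈ 0.4290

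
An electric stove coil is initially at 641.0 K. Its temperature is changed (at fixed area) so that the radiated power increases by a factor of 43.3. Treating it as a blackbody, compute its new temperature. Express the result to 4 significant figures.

T₂ ≈ 1644 K

P ∝ T⁴, so T₂/T₁ = (P₂/P₁)^(1/4) = (43.3)^(1/4) = 2.56520.
T₂ = 641.0 × 2.56520 = 1644 K.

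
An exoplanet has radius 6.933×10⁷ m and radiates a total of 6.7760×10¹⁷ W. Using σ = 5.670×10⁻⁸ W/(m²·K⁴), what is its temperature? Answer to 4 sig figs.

Surface area A = 4πR² = 4π(6.933×10⁷ m)² = 6.04021×10¹⁶ m².
P = σAT⁴ ⇒ T = (P/(σA))^(1/4) = (6.7760×10¹⁷/(5.670×10⁻⁸×6.04021×10¹⁶))^(1/4) = 118.6 K.

T ≈ 118.6 K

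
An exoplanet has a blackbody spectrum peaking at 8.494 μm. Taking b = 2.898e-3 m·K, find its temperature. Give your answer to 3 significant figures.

T ≈ 341 K

Wien's law gives T = b/λ_max = (2.898×10⁻³ m·K)/(8.494×10⁻⁶ m) = 341 K.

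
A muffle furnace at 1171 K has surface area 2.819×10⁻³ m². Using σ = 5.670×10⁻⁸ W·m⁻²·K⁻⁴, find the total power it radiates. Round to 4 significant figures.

P ≈ 300.5 W

Area A = 2.819×10⁻³ m².
P = σAT⁴ = 5.670×10⁻⁸ × 2.819×10⁻³ × (1171)⁴ = 300.5 W.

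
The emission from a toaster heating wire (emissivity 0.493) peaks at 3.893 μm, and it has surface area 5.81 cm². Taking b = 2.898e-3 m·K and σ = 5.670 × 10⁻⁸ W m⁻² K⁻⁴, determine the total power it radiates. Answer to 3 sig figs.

P ≈ 4.99 W

Wien's law: T = b/λ_max = 2.898×10⁻³/3.893×10⁻⁶ = 744.413 K.
Area A = 5.81 cm² = 5.81×10⁻⁴ m².
Then P = εσAT⁴ = 0.493×5.670×10⁻⁸×5.81×10⁻⁴×(744.413)⁴ = 4.99 W.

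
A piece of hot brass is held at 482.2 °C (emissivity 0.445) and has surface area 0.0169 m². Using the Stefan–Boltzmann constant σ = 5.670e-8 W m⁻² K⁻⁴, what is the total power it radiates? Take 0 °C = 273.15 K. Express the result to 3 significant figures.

T = 482.2 °C + 273.15 = 755.35 K.
Area A = 0.0169 m².
P = εσAT⁴ = 0.445 × 5.670×10⁻⁸ × 0.0169 × (755.35)⁴ = 139 W.

P ≈ 139 W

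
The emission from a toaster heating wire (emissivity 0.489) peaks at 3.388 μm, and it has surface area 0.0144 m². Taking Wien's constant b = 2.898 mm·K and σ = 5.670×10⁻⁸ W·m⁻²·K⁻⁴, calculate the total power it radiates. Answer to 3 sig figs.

Wien's law: T = b/λ_max = 2.898×10⁻³/3.388×10⁻⁶ = 855.372 K.
Area A = 0.0144 m².
Then P = εσAT⁴ = 0.489×5.670×10⁻⁸×0.0144×(855.372)⁴ = 214 W.

P ≈ 214 W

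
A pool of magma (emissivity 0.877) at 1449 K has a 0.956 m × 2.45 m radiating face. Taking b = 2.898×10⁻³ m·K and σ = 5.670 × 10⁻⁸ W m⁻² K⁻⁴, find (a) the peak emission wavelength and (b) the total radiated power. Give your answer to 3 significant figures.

(a) λ_max = b/T = 2.898×10⁻³/1449 = 2.000×10⁻⁶ m = 2.00×10³ nm.
Area A = 0.956 × 2.45 = 2.3422 m².
(b) P = εσAT⁴ = 0.877×5.670×10⁻⁸×2.3422×(1449)⁴ = 5.13×10⁵ W.

λ_max ≈ 2.00×10³ nm; P ≈ 5.13×10⁵ W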